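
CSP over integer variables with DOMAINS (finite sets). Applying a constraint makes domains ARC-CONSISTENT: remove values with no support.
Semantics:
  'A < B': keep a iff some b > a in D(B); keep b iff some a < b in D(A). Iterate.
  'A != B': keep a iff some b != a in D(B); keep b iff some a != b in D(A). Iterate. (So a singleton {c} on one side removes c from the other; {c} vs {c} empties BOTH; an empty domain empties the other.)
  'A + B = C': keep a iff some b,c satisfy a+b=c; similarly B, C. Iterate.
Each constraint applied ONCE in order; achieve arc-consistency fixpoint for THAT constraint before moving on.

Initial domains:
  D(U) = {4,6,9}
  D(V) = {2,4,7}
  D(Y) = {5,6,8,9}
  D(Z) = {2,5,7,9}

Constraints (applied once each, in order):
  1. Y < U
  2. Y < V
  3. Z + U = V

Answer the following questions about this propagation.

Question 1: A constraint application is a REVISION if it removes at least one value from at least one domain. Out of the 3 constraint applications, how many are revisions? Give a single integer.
Answer: 3

Derivation:
Constraint 1 (Y < U) on D(Y)={5,6,8,9} D(U)={4,6,9}: Y {5,6,8,9}->{5,6,8}; U {4,6,9}->{6,9} => REVISION
Constraint 2 (Y < V) on D(Y)={5,6,8} D(V)={2,4,7}: Y {5,6,8}->{5,6}; V {2,4,7}->{7} => REVISION
Constraint 3 (Z + U = V) on D(Z)={2,5,7,9} D(U)={6,9} D(V)={7}: Z {2,5,7,9}->{}; U {6,9}->{}; V {7}->{} => REVISION
Total revisions = 3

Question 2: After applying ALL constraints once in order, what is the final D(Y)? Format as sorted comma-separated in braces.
Constraint 1 (Y < U) on D(Y)={5,6,8,9} D(U)={4,6,9}: Y {5,6,8,9}->{5,6,8}; U {4,6,9}->{6,9}
Constraint 2 (Y < V) on D(Y)={5,6,8} D(V)={2,4,7}: Y {5,6,8}->{5,6}; V {2,4,7}->{7}
Constraint 3 (Z + U = V) on D(Z)={2,5,7,9} D(U)={6,9} D(V)={7}: Z {2,5,7,9}->{}; U {6,9}->{}; V {7}->{}
So after all 3 constraints: D(Y) = {5,6}

Answer: {5,6}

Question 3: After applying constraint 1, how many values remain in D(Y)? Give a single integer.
Constraint 1 (Y < U) on D(Y)={5,6,8,9} D(U)={4,6,9}: Y {5,6,8,9}->{5,6,8}; U {4,6,9}->{6,9}
So after constraint 1: D(Y)={5,6,8}, size = 3

Answer: 3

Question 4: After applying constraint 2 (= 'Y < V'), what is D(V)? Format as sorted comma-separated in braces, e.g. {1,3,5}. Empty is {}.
Constraint 1 (Y < U) on D(Y)={5,6,8,9} D(U)={4,6,9}: Y {5,6,8,9}->{5,6,8}; U {4,6,9}->{6,9}
Constraint 2 (Y < V) on D(Y)={5,6,8} D(V)={2,4,7}: Y {5,6,8}->{5,6}; V {2,4,7}->{7}
So after constraint 2: D(V) = {7}

Answer: {7}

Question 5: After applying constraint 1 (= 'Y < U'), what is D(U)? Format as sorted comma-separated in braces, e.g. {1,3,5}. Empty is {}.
Answer: {6,9}

Derivation:
Constraint 1 (Y < U) on D(Y)={5,6,8,9} D(U)={4,6,9}: Y {5,6,8,9}->{5,6,8}; U {4,6,9}->{6,9}
So after constraint 1: D(U) = {6,9}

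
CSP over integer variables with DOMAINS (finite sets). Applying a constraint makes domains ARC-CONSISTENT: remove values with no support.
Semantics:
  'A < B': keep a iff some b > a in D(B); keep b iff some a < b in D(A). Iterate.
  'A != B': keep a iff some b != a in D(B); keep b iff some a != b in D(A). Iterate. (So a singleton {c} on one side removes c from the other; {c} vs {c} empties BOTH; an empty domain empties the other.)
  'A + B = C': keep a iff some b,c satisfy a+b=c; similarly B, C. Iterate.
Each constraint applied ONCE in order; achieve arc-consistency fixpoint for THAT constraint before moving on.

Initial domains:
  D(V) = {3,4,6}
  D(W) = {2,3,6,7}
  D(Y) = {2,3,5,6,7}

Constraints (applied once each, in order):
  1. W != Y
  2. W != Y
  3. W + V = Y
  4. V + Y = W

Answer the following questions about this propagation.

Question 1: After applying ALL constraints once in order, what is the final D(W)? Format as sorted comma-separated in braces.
Constraint 1 (W != Y) on D(W)={2,3,6,7} D(Y)={2,3,5,6,7}: no change
Constraint 2 (W != Y) on D(W)={2,3,6,7} D(Y)={2,3,5,6,7}: no change
Constraint 3 (W + V = Y) on D(W)={2,3,6,7} D(V)={3,4,6} D(Y)={2,3,5,6,7}: W {2,3,6,7}->{2,3}; V {3,4,6}->{3,4}; Y {2,3,5,6,7}->{5,6,7}
Constraint 4 (V + Y = W) on D(V)={3,4} D(Y)={5,6,7} D(W)={2,3}: V {3,4}->{}; Y {5,6,7}->{}; W {2,3}->{}
So after all 4 constraints: D(W) = {}

Answer: {}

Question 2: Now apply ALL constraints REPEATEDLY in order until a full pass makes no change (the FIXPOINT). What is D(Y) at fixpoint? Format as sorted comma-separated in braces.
Answer: {}

Derivation:
pass 0 (initial): D(Y)={2,3,5,6,7}
pass 1: V {3,4,6}->{}; W {2,3,6,7}->{}; Y {2,3,5,6,7}->{}
pass 2: no change
Fixpoint after 2 passes: D(Y) = {}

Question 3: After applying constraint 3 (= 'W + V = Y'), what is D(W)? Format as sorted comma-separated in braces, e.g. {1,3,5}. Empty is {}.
Answer: {2,3}

Derivation:
Constraint 1 (W != Y) on D(W)={2,3,6,7} D(Y)={2,3,5,6,7}: no change
Constraint 2 (W != Y) on D(W)={2,3,6,7} D(Y)={2,3,5,6,7}: no change
Constraint 3 (W + V = Y) on D(W)={2,3,6,7} D(V)={3,4,6} D(Y)={2,3,5,6,7}: W {2,3,6,7}->{2,3}; V {3,4,6}->{3,4}; Y {2,3,5,6,7}->{5,6,7}
So after constraint 3: D(W) = {2,3}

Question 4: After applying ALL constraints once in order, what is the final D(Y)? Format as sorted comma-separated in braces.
Answer: {}

Derivation:
Constraint 1 (W != Y) on D(W)={2,3,6,7} D(Y)={2,3,5,6,7}: no change
Constraint 2 (W != Y) on D(W)={2,3,6,7} D(Y)={2,3,5,6,7}: no change
Constraint 3 (W + V = Y) on D(W)={2,3,6,7} D(V)={3,4,6} D(Y)={2,3,5,6,7}: W {2,3,6,7}->{2,3}; V {3,4,6}->{3,4}; Y {2,3,5,6,7}->{5,6,7}
Constraint 4 (V + Y = W) on D(V)={3,4} D(Y)={5,6,7} D(W)={2,3}: V {3,4}->{}; Y {5,6,7}->{}; W {2,3}->{}
So after all 4 constraints: D(Y) = {}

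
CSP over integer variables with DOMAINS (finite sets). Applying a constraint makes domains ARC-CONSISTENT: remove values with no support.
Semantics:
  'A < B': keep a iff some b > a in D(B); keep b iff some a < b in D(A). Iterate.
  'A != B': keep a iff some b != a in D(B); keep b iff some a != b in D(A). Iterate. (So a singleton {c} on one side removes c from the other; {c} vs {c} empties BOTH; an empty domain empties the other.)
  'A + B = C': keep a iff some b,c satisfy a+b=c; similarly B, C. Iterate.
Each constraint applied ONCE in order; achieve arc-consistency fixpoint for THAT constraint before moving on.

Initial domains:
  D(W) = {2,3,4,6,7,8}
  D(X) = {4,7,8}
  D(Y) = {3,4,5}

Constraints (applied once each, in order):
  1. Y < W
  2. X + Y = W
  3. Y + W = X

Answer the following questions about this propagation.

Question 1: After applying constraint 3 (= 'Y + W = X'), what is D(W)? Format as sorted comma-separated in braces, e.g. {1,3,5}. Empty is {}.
Constraint 1 (Y < W) on D(Y)={3,4,5} D(W)={2,3,4,6,7,8}: W {2,3,4,6,7,8}->{4,6,7,8}
Constraint 2 (X + Y = W) on D(X)={4,7,8} D(Y)={3,4,5} D(W)={4,6,7,8}: X {4,7,8}->{4}; Y {3,4,5}->{3,4}; W {4,6,7,8}->{7,8}
Constraint 3 (Y + W = X) on D(Y)={3,4} D(W)={7,8} D(X)={4}: Y {3,4}->{}; W {7,8}->{}; X {4}->{}
So after constraint 3: D(W) = {}

Answer: {}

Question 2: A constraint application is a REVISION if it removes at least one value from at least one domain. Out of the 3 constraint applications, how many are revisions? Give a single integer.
Answer: 3

Derivation:
Constraint 1 (Y < W) on D(Y)={3,4,5} D(W)={2,3,4,6,7,8}: W {2,3,4,6,7,8}->{4,6,7,8} => REVISION
Constraint 2 (X + Y = W) on D(X)={4,7,8} D(Y)={3,4,5} D(W)={4,6,7,8}: X {4,7,8}->{4}; Y {3,4,5}->{3,4}; W {4,6,7,8}->{7,8} => REVISION
Constraint 3 (Y + W = X) on D(Y)={3,4} D(W)={7,8} D(X)={4}: Y {3,4}->{}; W {7,8}->{}; X {4}->{} => REVISION
Total revisions = 3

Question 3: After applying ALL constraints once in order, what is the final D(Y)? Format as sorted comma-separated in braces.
Constraint 1 (Y < W) on D(Y)={3,4,5} D(W)={2,3,4,6,7,8}: W {2,3,4,6,7,8}->{4,6,7,8}
Constraint 2 (X + Y = W) on D(X)={4,7,8} D(Y)={3,4,5} D(W)={4,6,7,8}: X {4,7,8}->{4}; Y {3,4,5}->{3,4}; W {4,6,7,8}->{7,8}
Constraint 3 (Y + W = X) on D(Y)={3,4} D(W)={7,8} D(X)={4}: Y {3,4}->{}; W {7,8}->{}; X {4}->{}
So after all 3 constraints: D(Y) = {}

Answer: {}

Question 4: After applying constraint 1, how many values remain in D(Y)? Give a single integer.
Constraint 1 (Y < W) on D(Y)={3,4,5} D(W)={2,3,4,6,7,8}: W {2,3,4,6,7,8}->{4,6,7,8}
So after constraint 1: D(Y)={3,4,5}, size = 3

Answer: 3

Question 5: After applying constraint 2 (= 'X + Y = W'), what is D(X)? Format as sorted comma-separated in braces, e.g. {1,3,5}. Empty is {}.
Answer: {4}

Derivation:
Constraint 1 (Y < W) on D(Y)={3,4,5} D(W)={2,3,4,6,7,8}: W {2,3,4,6,7,8}->{4,6,7,8}
Constraint 2 (X + Y = W) on D(X)={4,7,8} D(Y)={3,4,5} D(W)={4,6,7,8}: X {4,7,8}->{4}; Y {3,4,5}->{3,4}; W {4,6,7,8}->{7,8}
So after constraint 2: D(X) = {4}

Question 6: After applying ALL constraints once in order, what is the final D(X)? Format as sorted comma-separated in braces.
Answer: {}

Derivation:
Constraint 1 (Y < W) on D(Y)={3,4,5} D(W)={2,3,4,6,7,8}: W {2,3,4,6,7,8}->{4,6,7,8}
Constraint 2 (X + Y = W) on D(X)={4,7,8} D(Y)={3,4,5} D(W)={4,6,7,8}: X {4,7,8}->{4}; Y {3,4,5}->{3,4}; W {4,6,7,8}->{7,8}
Constraint 3 (Y + W = X) on D(Y)={3,4} D(W)={7,8} D(X)={4}: Y {3,4}->{}; W {7,8}->{}; X {4}->{}
So after all 3 constraints: D(X) = {}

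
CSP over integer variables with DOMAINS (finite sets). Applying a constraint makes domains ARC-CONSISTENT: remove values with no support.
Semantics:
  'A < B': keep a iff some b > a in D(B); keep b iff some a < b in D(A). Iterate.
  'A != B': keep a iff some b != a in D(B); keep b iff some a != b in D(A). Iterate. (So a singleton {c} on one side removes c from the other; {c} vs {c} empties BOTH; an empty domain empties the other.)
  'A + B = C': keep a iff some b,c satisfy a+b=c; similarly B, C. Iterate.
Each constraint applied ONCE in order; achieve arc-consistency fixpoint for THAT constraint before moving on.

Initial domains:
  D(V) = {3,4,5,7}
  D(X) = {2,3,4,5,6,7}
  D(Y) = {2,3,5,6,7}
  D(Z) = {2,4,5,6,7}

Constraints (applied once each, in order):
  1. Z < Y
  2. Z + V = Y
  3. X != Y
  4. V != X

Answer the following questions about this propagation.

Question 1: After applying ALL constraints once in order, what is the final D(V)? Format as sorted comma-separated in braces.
Answer: {3,4,5}

Derivation:
Constraint 1 (Z < Y) on D(Z)={2,4,5,6,7} D(Y)={2,3,5,6,7}: Z {2,4,5,6,7}->{2,4,5,6}; Y {2,3,5,6,7}->{3,5,6,7}
Constraint 2 (Z + V = Y) on D(Z)={2,4,5,6} D(V)={3,4,5,7} D(Y)={3,5,6,7}: Z {2,4,5,6}->{2,4}; V {3,4,5,7}->{3,4,5}; Y {3,5,6,7}->{5,6,7}
Constraint 3 (X != Y) on D(X)={2,3,4,5,6,7} D(Y)={5,6,7}: no change
Constraint 4 (V != X) on D(V)={3,4,5} D(X)={2,3,4,5,6,7}: no change
So after all 4 constraints: D(V) = {3,4,5}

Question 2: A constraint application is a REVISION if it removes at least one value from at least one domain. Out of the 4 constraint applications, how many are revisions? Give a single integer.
Constraint 1 (Z < Y) on D(Z)={2,4,5,6,7} D(Y)={2,3,5,6,7}: Z {2,4,5,6,7}->{2,4,5,6}; Y {2,3,5,6,7}->{3,5,6,7} => REVISION
Constraint 2 (Z + V = Y) on D(Z)={2,4,5,6} D(V)={3,4,5,7} D(Y)={3,5,6,7}: Z {2,4,5,6}->{2,4}; V {3,4,5,7}->{3,4,5}; Y {3,5,6,7}->{5,6,7} => REVISION
Constraint 3 (X != Y) on D(X)={2,3,4,5,6,7} D(Y)={5,6,7}: no change => not a revision
Constraint 4 (V != X) on D(V)={3,4,5} D(X)={2,3,4,5,6,7}: no change => not a revision
Total revisions = 2

Answer: 2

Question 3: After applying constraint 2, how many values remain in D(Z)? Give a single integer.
Answer: 2

Derivation:
Constraint 1 (Z < Y) on D(Z)={2,4,5,6,7} D(Y)={2,3,5,6,7}: Z {2,4,5,6,7}->{2,4,5,6}; Y {2,3,5,6,7}->{3,5,6,7}
Constraint 2 (Z + V = Y) on D(Z)={2,4,5,6} D(V)={3,4,5,7} D(Y)={3,5,6,7}: Z {2,4,5,6}->{2,4}; V {3,4,5,7}->{3,4,5}; Y {3,5,6,7}->{5,6,7}
So after constraint 2: D(Z)={2,4}, size = 2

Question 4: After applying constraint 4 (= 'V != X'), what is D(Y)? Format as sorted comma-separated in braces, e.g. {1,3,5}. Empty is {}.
Answer: {5,6,7}

Derivation:
Constraint 1 (Z < Y) on D(Z)={2,4,5,6,7} D(Y)={2,3,5,6,7}: Z {2,4,5,6,7}->{2,4,5,6}; Y {2,3,5,6,7}->{3,5,6,7}
Constraint 2 (Z + V = Y) on D(Z)={2,4,5,6} D(V)={3,4,5,7} D(Y)={3,5,6,7}: Z {2,4,5,6}->{2,4}; V {3,4,5,7}->{3,4,5}; Y {3,5,6,7}->{5,6,7}
Constraint 3 (X != Y) on D(X)={2,3,4,5,6,7} D(Y)={5,6,7}: no change
Constraint 4 (V != X) on D(V)={3,4,5} D(X)={2,3,4,5,6,7}: no change
So after constraint 4: D(Y) = {5,6,7}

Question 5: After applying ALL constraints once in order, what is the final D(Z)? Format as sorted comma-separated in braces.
Constraint 1 (Z < Y) on D(Z)={2,4,5,6,7} D(Y)={2,3,5,6,7}: Z {2,4,5,6,7}->{2,4,5,6}; Y {2,3,5,6,7}->{3,5,6,7}
Constraint 2 (Z + V = Y) on D(Z)={2,4,5,6} D(V)={3,4,5,7} D(Y)={3,5,6,7}: Z {2,4,5,6}->{2,4}; V {3,4,5,7}->{3,4,5}; Y {3,5,6,7}->{5,6,7}
Constraint 3 (X != Y) on D(X)={2,3,4,5,6,7} D(Y)={5,6,7}: no change
Constraint 4 (V != X) on D(V)={3,4,5} D(X)={2,3,4,5,6,7}: no change
So after all 4 constraints: D(Z) = {2,4}

Answer: {2,4}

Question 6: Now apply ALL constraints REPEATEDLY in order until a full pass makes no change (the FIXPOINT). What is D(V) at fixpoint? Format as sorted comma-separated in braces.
pass 0 (initial): D(V)={3,4,5,7}
pass 1: V {3,4,5,7}->{3,4,5}; Y {2,3,5,6,7}->{5,6,7}; Z {2,4,5,6,7}->{2,4}
pass 2: no change
Fixpoint after 2 passes: D(V) = {3,4,5}

Answer: {3,4,5}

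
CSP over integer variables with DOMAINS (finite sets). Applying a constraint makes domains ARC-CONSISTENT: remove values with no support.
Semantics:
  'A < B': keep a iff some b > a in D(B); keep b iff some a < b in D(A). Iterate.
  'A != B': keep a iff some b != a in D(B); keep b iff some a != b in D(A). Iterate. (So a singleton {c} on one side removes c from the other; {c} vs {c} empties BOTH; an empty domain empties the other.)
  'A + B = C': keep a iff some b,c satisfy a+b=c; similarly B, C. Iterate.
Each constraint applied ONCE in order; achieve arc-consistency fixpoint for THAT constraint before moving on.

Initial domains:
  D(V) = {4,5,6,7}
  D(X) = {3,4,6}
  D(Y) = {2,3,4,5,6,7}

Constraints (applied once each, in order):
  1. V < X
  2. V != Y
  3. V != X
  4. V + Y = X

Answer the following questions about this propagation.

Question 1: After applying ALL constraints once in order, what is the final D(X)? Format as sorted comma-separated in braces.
Constraint 1 (V < X) on D(V)={4,5,6,7} D(X)={3,4,6}: V {4,5,6,7}->{4,5}; X {3,4,6}->{6}
Constraint 2 (V != Y) on D(V)={4,5} D(Y)={2,3,4,5,6,7}: no change
Constraint 3 (V != X) on D(V)={4,5} D(X)={6}: no change
Constraint 4 (V + Y = X) on D(V)={4,5} D(Y)={2,3,4,5,6,7} D(X)={6}: V {4,5}->{4}; Y {2,3,4,5,6,7}->{2}
So after all 4 constraints: D(X) = {6}

Answer: {6}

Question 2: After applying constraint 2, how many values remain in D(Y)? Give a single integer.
Answer: 6

Derivation:
Constraint 1 (V < X) on D(V)={4,5,6,7} D(X)={3,4,6}: V {4,5,6,7}->{4,5}; X {3,4,6}->{6}
Constraint 2 (V != Y) on D(V)={4,5} D(Y)={2,3,4,5,6,7}: no change
So after constraint 2: D(Y)={2,3,4,5,6,7}, size = 6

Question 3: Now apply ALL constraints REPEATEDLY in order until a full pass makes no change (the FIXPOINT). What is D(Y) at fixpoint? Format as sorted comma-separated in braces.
pass 0 (initial): D(Y)={2,3,4,5,6,7}
pass 1: V {4,5,6,7}->{4}; X {3,4,6}->{6}; Y {2,3,4,5,6,7}->{2}
pass 2: no change
Fixpoint after 2 passes: D(Y) = {2}

Answer: {2}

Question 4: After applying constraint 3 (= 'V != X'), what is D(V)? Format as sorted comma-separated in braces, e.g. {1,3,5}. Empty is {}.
Constraint 1 (V < X) on D(V)={4,5,6,7} D(X)={3,4,6}: V {4,5,6,7}->{4,5}; X {3,4,6}->{6}
Constraint 2 (V != Y) on D(V)={4,5} D(Y)={2,3,4,5,6,7}: no change
Constraint 3 (V != X) on D(V)={4,5} D(X)={6}: no change
So after constraint 3: D(V) = {4,5}

Answer: {4,5}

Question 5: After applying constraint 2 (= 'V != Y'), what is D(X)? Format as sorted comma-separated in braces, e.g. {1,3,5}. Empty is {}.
Answer: {6}

Derivation:
Constraint 1 (V < X) on D(V)={4,5,6,7} D(X)={3,4,6}: V {4,5,6,7}->{4,5}; X {3,4,6}->{6}
Constraint 2 (V != Y) on D(V)={4,5} D(Y)={2,3,4,5,6,7}: no change
So after constraint 2: D(X) = {6}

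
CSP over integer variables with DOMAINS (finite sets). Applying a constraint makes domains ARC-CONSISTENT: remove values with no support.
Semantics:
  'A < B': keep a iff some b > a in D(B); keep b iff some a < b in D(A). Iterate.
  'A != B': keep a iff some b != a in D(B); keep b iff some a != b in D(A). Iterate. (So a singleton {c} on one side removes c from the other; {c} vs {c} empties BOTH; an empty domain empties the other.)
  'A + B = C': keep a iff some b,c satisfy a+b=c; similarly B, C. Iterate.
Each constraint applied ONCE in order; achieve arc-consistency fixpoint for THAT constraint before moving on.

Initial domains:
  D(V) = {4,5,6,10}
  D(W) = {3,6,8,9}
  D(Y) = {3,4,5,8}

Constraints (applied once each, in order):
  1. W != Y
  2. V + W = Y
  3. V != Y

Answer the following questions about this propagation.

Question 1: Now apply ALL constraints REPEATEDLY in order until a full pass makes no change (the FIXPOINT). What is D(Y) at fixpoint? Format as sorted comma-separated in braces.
Answer: {8}

Derivation:
pass 0 (initial): D(Y)={3,4,5,8}
pass 1: V {4,5,6,10}->{5}; W {3,6,8,9}->{3}; Y {3,4,5,8}->{8}
pass 2: no change
Fixpoint after 2 passes: D(Y) = {8}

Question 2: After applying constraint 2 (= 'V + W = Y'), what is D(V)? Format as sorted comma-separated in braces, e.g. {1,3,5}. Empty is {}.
Constraint 1 (W != Y) on D(W)={3,6,8,9} D(Y)={3,4,5,8}: no change
Constraint 2 (V + W = Y) on D(V)={4,5,6,10} D(W)={3,6,8,9} D(Y)={3,4,5,8}: V {4,5,6,10}->{5}; W {3,6,8,9}->{3}; Y {3,4,5,8}->{8}
So after constraint 2: D(V) = {5}

Answer: {5}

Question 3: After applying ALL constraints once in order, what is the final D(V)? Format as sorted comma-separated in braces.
Constraint 1 (W != Y) on D(W)={3,6,8,9} D(Y)={3,4,5,8}: no change
Constraint 2 (V + W = Y) on D(V)={4,5,6,10} D(W)={3,6,8,9} D(Y)={3,4,5,8}: V {4,5,6,10}->{5}; W {3,6,8,9}->{3}; Y {3,4,5,8}->{8}
Constraint 3 (V != Y) on D(V)={5} D(Y)={8}: no change
So after all 3 constraints: D(V) = {5}

Answer: {5}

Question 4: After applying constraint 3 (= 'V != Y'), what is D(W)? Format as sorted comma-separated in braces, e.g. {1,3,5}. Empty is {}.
Constraint 1 (W != Y) on D(W)={3,6,8,9} D(Y)={3,4,5,8}: no change
Constraint 2 (V + W = Y) on D(V)={4,5,6,10} D(W)={3,6,8,9} D(Y)={3,4,5,8}: V {4,5,6,10}->{5}; W {3,6,8,9}->{3}; Y {3,4,5,8}->{8}
Constraint 3 (V != Y) on D(V)={5} D(Y)={8}: no change
So after constraint 3: D(W) = {3}

Answer: {3}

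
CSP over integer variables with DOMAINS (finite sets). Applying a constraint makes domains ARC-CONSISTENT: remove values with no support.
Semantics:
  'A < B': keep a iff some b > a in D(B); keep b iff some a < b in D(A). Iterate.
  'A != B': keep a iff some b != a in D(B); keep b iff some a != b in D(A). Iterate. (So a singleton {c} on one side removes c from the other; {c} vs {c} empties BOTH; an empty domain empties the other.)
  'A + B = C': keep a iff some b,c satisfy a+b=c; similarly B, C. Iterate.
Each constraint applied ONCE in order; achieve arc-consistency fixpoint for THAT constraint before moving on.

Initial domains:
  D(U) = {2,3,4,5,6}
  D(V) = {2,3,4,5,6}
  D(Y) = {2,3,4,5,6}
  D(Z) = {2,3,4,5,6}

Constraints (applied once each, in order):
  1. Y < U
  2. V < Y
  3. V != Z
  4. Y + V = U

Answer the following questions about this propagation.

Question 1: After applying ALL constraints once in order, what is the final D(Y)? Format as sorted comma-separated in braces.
Constraint 1 (Y < U) on D(Y)={2,3,4,5,6} D(U)={2,3,4,5,6}: Y {2,3,4,5,6}->{2,3,4,5}; U {2,3,4,5,6}->{3,4,5,6}
Constraint 2 (V < Y) on D(V)={2,3,4,5,6} D(Y)={2,3,4,5}: V {2,3,4,5,6}->{2,3,4}; Y {2,3,4,5}->{3,4,5}
Constraint 3 (V != Z) on D(V)={2,3,4} D(Z)={2,3,4,5,6}: no change
Constraint 4 (Y + V = U) on D(Y)={3,4,5} D(V)={2,3,4} D(U)={3,4,5,6}: Y {3,4,5}->{3,4}; V {2,3,4}->{2,3}; U {3,4,5,6}->{5,6}
So after all 4 constraints: D(Y) = {3,4}

Answer: {3,4}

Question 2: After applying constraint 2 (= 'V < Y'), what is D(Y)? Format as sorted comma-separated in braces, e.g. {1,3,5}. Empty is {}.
Answer: {3,4,5}

Derivation:
Constraint 1 (Y < U) on D(Y)={2,3,4,5,6} D(U)={2,3,4,5,6}: Y {2,3,4,5,6}->{2,3,4,5}; U {2,3,4,5,6}->{3,4,5,6}
Constraint 2 (V < Y) on D(V)={2,3,4,5,6} D(Y)={2,3,4,5}: V {2,3,4,5,6}->{2,3,4}; Y {2,3,4,5}->{3,4,5}
So after constraint 2: D(Y) = {3,4,5}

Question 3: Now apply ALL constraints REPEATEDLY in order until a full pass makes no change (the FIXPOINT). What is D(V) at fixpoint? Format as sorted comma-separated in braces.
pass 0 (initial): D(V)={2,3,4,5,6}
pass 1: U {2,3,4,5,6}->{5,6}; V {2,3,4,5,6}->{2,3}; Y {2,3,4,5,6}->{3,4}
pass 2: no change
Fixpoint after 2 passes: D(V) = {2,3}

Answer: {2,3}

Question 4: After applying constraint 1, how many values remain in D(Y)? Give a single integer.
Answer: 4

Derivation:
Constraint 1 (Y < U) on D(Y)={2,3,4,5,6} D(U)={2,3,4,5,6}: Y {2,3,4,5,6}->{2,3,4,5}; U {2,3,4,5,6}->{3,4,5,6}
So after constraint 1: D(Y)={2,3,4,5}, size = 4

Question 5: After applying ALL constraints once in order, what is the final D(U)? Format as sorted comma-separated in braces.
Answer: {5,6}

Derivation:
Constraint 1 (Y < U) on D(Y)={2,3,4,5,6} D(U)={2,3,4,5,6}: Y {2,3,4,5,6}->{2,3,4,5}; U {2,3,4,5,6}->{3,4,5,6}
Constraint 2 (V < Y) on D(V)={2,3,4,5,6} D(Y)={2,3,4,5}: V {2,3,4,5,6}->{2,3,4}; Y {2,3,4,5}->{3,4,5}
Constraint 3 (V != Z) on D(V)={2,3,4} D(Z)={2,3,4,5,6}: no change
Constraint 4 (Y + V = U) on D(Y)={3,4,5} D(V)={2,3,4} D(U)={3,4,5,6}: Y {3,4,5}->{3,4}; V {2,3,4}->{2,3}; U {3,4,5,6}->{5,6}
So after all 4 constraints: D(U) = {5,6}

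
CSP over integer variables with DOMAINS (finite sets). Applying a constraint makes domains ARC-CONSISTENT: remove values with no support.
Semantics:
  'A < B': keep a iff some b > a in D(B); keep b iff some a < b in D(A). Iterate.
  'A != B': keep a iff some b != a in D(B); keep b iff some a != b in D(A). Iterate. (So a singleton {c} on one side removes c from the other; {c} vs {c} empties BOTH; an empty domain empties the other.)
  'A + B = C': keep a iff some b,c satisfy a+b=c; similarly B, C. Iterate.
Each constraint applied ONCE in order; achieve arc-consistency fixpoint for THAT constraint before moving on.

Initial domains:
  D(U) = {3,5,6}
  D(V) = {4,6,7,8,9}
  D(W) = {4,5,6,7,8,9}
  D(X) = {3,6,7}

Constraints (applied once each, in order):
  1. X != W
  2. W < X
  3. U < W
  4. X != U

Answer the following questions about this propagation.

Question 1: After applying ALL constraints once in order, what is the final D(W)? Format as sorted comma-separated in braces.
Constraint 1 (X != W) on D(X)={3,6,7} D(W)={4,5,6,7,8,9}: no change
Constraint 2 (W < X) on D(W)={4,5,6,7,8,9} D(X)={3,6,7}: W {4,5,6,7,8,9}->{4,5,6}; X {3,6,7}->{6,7}
Constraint 3 (U < W) on D(U)={3,5,6} D(W)={4,5,6}: U {3,5,6}->{3,5}
Constraint 4 (X != U) on D(X)={6,7} D(U)={3,5}: no change
So after all 4 constraints: D(W) = {4,5,6}

Answer: {4,5,6}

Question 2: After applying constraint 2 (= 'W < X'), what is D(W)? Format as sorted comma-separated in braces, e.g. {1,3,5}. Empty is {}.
Answer: {4,5,6}

Derivation:
Constraint 1 (X != W) on D(X)={3,6,7} D(W)={4,5,6,7,8,9}: no change
Constraint 2 (W < X) on D(W)={4,5,6,7,8,9} D(X)={3,6,7}: W {4,5,6,7,8,9}->{4,5,6}; X {3,6,7}->{6,7}
So after constraint 2: D(W) = {4,5,6}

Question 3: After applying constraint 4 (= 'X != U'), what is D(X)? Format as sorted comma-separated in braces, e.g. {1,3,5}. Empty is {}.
Constraint 1 (X != W) on D(X)={3,6,7} D(W)={4,5,6,7,8,9}: no change
Constraint 2 (W < X) on D(W)={4,5,6,7,8,9} D(X)={3,6,7}: W {4,5,6,7,8,9}->{4,5,6}; X {3,6,7}->{6,7}
Constraint 3 (U < W) on D(U)={3,5,6} D(W)={4,5,6}: U {3,5,6}->{3,5}
Constraint 4 (X != U) on D(X)={6,7} D(U)={3,5}: no change
So after constraint 4: D(X) = {6,7}

Answer: {6,7}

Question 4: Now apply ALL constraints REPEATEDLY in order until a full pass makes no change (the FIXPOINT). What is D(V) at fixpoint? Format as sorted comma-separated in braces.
Answer: {4,6,7,8,9}

Derivation:
pass 0 (initial): D(V)={4,6,7,8,9}
pass 1: U {3,5,6}->{3,5}; W {4,5,6,7,8,9}->{4,5,6}; X {3,6,7}->{6,7}
pass 2: no change
Fixpoint after 2 passes: D(V) = {4,6,7,8,9}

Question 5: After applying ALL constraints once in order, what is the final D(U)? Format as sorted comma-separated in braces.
Answer: {3,5}

Derivation:
Constraint 1 (X != W) on D(X)={3,6,7} D(W)={4,5,6,7,8,9}: no change
Constraint 2 (W < X) on D(W)={4,5,6,7,8,9} D(X)={3,6,7}: W {4,5,6,7,8,9}->{4,5,6}; X {3,6,7}->{6,7}
Constraint 3 (U < W) on D(U)={3,5,6} D(W)={4,5,6}: U {3,5,6}->{3,5}
Constraint 4 (X != U) on D(X)={6,7} D(U)={3,5}: no change
So after all 4 constraints: D(U) = {3,5}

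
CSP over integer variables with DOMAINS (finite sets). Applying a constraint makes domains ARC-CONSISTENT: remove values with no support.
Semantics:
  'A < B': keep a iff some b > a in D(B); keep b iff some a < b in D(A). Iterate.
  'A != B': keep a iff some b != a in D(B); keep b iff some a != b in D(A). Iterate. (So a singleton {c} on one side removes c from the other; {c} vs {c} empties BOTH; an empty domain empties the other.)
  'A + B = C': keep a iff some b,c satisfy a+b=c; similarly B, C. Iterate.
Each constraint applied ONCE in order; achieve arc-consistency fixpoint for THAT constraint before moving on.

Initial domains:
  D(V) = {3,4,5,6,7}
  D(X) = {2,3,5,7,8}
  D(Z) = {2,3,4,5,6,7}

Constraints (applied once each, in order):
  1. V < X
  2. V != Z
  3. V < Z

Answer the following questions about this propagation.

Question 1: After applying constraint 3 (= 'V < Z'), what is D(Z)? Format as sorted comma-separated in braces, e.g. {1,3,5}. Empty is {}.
Constraint 1 (V < X) on D(V)={3,4,5,6,7} D(X)={2,3,5,7,8}: X {2,3,5,7,8}->{5,7,8}
Constraint 2 (V != Z) on D(V)={3,4,5,6,7} D(Z)={2,3,4,5,6,7}: no change
Constraint 3 (V < Z) on D(V)={3,4,5,6,7} D(Z)={2,3,4,5,6,7}: V {3,4,5,6,7}->{3,4,5,6}; Z {2,3,4,5,6,7}->{4,5,6,7}
So after constraint 3: D(Z) = {4,5,6,7}

Answer: {4,5,6,7}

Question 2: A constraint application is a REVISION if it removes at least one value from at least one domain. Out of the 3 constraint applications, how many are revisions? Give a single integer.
Constraint 1 (V < X) on D(V)={3,4,5,6,7} D(X)={2,3,5,7,8}: X {2,3,5,7,8}->{5,7,8} => REVISION
Constraint 2 (V != Z) on D(V)={3,4,5,6,7} D(Z)={2,3,4,5,6,7}: no change => not a revision
Constraint 3 (V < Z) on D(V)={3,4,5,6,7} D(Z)={2,3,4,5,6,7}: V {3,4,5,6,7}->{3,4,5,6}; Z {2,3,4,5,6,7}->{4,5,6,7} => REVISION
Total revisions = 2

Answer: 2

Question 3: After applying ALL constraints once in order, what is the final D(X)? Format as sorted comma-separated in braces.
Answer: {5,7,8}

Derivation:
Constraint 1 (V < X) on D(V)={3,4,5,6,7} D(X)={2,3,5,7,8}: X {2,3,5,7,8}->{5,7,8}
Constraint 2 (V != Z) on D(V)={3,4,5,6,7} D(Z)={2,3,4,5,6,7}: no change
Constraint 3 (V < Z) on D(V)={3,4,5,6,7} D(Z)={2,3,4,5,6,7}: V {3,4,5,6,7}->{3,4,5,6}; Z {2,3,4,5,6,7}->{4,5,6,7}
So after all 3 constraints: D(X) = {5,7,8}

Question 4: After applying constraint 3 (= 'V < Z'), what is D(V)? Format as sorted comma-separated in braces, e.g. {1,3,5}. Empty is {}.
Answer: {3,4,5,6}

Derivation:
Constraint 1 (V < X) on D(V)={3,4,5,6,7} D(X)={2,3,5,7,8}: X {2,3,5,7,8}->{5,7,8}
Constraint 2 (V != Z) on D(V)={3,4,5,6,7} D(Z)={2,3,4,5,6,7}: no change
Constraint 3 (V < Z) on D(V)={3,4,5,6,7} D(Z)={2,3,4,5,6,7}: V {3,4,5,6,7}->{3,4,5,6}; Z {2,3,4,5,6,7}->{4,5,6,7}
So after constraint 3: D(V) = {3,4,5,6}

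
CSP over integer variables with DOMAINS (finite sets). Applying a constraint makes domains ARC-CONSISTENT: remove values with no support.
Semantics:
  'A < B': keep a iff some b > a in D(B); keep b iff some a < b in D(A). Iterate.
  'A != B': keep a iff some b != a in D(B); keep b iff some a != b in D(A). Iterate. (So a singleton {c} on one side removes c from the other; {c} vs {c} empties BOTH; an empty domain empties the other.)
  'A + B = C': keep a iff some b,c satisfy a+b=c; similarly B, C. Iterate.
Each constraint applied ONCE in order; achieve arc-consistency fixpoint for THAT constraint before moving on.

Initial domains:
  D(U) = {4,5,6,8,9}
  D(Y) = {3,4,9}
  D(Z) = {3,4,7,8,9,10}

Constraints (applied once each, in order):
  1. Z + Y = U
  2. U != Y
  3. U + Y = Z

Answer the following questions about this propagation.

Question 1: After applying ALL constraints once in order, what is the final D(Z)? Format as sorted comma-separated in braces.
Constraint 1 (Z + Y = U) on D(Z)={3,4,7,8,9,10} D(Y)={3,4,9} D(U)={4,5,6,8,9}: Z {3,4,7,8,9,10}->{3,4}; Y {3,4,9}->{3,4}; U {4,5,6,8,9}->{6,8}
Constraint 2 (U != Y) on D(U)={6,8} D(Y)={3,4}: no change
Constraint 3 (U + Y = Z) on D(U)={6,8} D(Y)={3,4} D(Z)={3,4}: U {6,8}->{}; Y {3,4}->{}; Z {3,4}->{}
So after all 3 constraints: D(Z) = {}

Answer: {}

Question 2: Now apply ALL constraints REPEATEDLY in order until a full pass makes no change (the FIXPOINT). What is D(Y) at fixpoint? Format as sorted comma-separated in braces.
pass 0 (initial): D(Y)={3,4,9}
pass 1: U {4,5,6,8,9}->{}; Y {3,4,9}->{}; Z {3,4,7,8,9,10}->{}
pass 2: no change
Fixpoint after 2 passes: D(Y) = {}

Answer: {}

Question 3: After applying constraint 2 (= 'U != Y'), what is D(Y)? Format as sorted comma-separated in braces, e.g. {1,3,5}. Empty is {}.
Answer: {3,4}

Derivation:
Constraint 1 (Z + Y = U) on D(Z)={3,4,7,8,9,10} D(Y)={3,4,9} D(U)={4,5,6,8,9}: Z {3,4,7,8,9,10}->{3,4}; Y {3,4,9}->{3,4}; U {4,5,6,8,9}->{6,8}
Constraint 2 (U != Y) on D(U)={6,8} D(Y)={3,4}: no change
So after constraint 2: D(Y) = {3,4}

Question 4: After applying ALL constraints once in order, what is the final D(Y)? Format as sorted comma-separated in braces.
Answer: {}

Derivation:
Constraint 1 (Z + Y = U) on D(Z)={3,4,7,8,9,10} D(Y)={3,4,9} D(U)={4,5,6,8,9}: Z {3,4,7,8,9,10}->{3,4}; Y {3,4,9}->{3,4}; U {4,5,6,8,9}->{6,8}
Constraint 2 (U != Y) on D(U)={6,8} D(Y)={3,4}: no change
Constraint 3 (U + Y = Z) on D(U)={6,8} D(Y)={3,4} D(Z)={3,4}: U {6,8}->{}; Y {3,4}->{}; Z {3,4}->{}
So after all 3 constraints: D(Y) = {}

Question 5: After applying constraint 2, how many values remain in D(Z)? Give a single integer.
Answer: 2

Derivation:
Constraint 1 (Z + Y = U) on D(Z)={3,4,7,8,9,10} D(Y)={3,4,9} D(U)={4,5,6,8,9}: Z {3,4,7,8,9,10}->{3,4}; Y {3,4,9}->{3,4}; U {4,5,6,8,9}->{6,8}
Constraint 2 (U != Y) on D(U)={6,8} D(Y)={3,4}: no change
So after constraint 2: D(Z)={3,4}, size = 2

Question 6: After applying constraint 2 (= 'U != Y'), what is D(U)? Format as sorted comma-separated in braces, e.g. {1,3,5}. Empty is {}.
Constraint 1 (Z + Y = U) on D(Z)={3,4,7,8,9,10} D(Y)={3,4,9} D(U)={4,5,6,8,9}: Z {3,4,7,8,9,10}->{3,4}; Y {3,4,9}->{3,4}; U {4,5,6,8,9}->{6,8}
Constraint 2 (U != Y) on D(U)={6,8} D(Y)={3,4}: no change
So after constraint 2: D(U) = {6,8}

Answer: {6,8}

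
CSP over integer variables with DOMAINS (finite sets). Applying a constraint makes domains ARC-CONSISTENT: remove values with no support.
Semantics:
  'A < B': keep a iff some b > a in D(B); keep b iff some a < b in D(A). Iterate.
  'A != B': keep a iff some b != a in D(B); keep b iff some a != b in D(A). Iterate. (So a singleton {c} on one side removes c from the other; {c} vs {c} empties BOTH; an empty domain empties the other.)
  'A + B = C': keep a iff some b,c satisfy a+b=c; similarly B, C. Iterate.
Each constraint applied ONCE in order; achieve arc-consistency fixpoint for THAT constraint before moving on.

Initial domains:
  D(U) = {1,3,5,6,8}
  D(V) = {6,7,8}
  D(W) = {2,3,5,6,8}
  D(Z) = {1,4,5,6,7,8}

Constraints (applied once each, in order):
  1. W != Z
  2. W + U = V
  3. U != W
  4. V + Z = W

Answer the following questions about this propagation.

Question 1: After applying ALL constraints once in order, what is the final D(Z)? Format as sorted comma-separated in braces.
Answer: {}

Derivation:
Constraint 1 (W != Z) on D(W)={2,3,5,6,8} D(Z)={1,4,5,6,7,8}: no change
Constraint 2 (W + U = V) on D(W)={2,3,5,6,8} D(U)={1,3,5,6,8} D(V)={6,7,8}: W {2,3,5,6,8}->{2,3,5,6}; U {1,3,5,6,8}->{1,3,5,6}
Constraint 3 (U != W) on D(U)={1,3,5,6} D(W)={2,3,5,6}: no change
Constraint 4 (V + Z = W) on D(V)={6,7,8} D(Z)={1,4,5,6,7,8} D(W)={2,3,5,6}: V {6,7,8}->{}; Z {1,4,5,6,7,8}->{}; W {2,3,5,6}->{}
So after all 4 constraints: D(Z) = {}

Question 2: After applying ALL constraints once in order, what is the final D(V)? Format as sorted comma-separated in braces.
Constraint 1 (W != Z) on D(W)={2,3,5,6,8} D(Z)={1,4,5,6,7,8}: no change
Constraint 2 (W + U = V) on D(W)={2,3,5,6,8} D(U)={1,3,5,6,8} D(V)={6,7,8}: W {2,3,5,6,8}->{2,3,5,6}; U {1,3,5,6,8}->{1,3,5,6}
Constraint 3 (U != W) on D(U)={1,3,5,6} D(W)={2,3,5,6}: no change
Constraint 4 (V + Z = W) on D(V)={6,7,8} D(Z)={1,4,5,6,7,8} D(W)={2,3,5,6}: V {6,7,8}->{}; Z {1,4,5,6,7,8}->{}; W {2,3,5,6}->{}
So after all 4 constraints: D(V) = {}

Answer: {}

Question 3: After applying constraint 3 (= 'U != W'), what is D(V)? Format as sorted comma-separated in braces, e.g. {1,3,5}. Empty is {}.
Constraint 1 (W != Z) on D(W)={2,3,5,6,8} D(Z)={1,4,5,6,7,8}: no change
Constraint 2 (W + U = V) on D(W)={2,3,5,6,8} D(U)={1,3,5,6,8} D(V)={6,7,8}: W {2,3,5,6,8}->{2,3,5,6}; U {1,3,5,6,8}->{1,3,5,6}
Constraint 3 (U != W) on D(U)={1,3,5,6} D(W)={2,3,5,6}: no change
So after constraint 3: D(V) = {6,7,8}

Answer: {6,7,8}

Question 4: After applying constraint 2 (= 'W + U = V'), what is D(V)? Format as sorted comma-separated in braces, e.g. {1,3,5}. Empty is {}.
Constraint 1 (W != Z) on D(W)={2,3,5,6,8} D(Z)={1,4,5,6,7,8}: no change
Constraint 2 (W + U = V) on D(W)={2,3,5,6,8} D(U)={1,3,5,6,8} D(V)={6,7,8}: W {2,3,5,6,8}->{2,3,5,6}; U {1,3,5,6,8}->{1,3,5,6}
So after constraint 2: D(V) = {6,7,8}

Answer: {6,7,8}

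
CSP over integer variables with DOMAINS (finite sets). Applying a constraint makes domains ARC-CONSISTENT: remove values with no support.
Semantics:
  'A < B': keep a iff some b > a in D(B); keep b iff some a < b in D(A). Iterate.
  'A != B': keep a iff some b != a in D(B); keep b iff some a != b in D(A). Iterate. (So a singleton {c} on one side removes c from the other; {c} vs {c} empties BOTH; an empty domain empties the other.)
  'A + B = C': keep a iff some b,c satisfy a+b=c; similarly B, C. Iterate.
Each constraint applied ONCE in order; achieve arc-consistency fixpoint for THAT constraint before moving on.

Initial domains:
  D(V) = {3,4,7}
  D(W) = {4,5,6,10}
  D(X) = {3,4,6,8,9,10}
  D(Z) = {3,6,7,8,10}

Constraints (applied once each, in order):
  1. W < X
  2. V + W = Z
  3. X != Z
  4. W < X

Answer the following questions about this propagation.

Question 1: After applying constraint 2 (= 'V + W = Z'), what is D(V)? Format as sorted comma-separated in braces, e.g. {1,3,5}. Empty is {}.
Constraint 1 (W < X) on D(W)={4,5,6,10} D(X)={3,4,6,8,9,10}: W {4,5,6,10}->{4,5,6}; X {3,4,6,8,9,10}->{6,8,9,10}
Constraint 2 (V + W = Z) on D(V)={3,4,7} D(W)={4,5,6} D(Z)={3,6,7,8,10}: V {3,4,7}->{3,4}; Z {3,6,7,8,10}->{7,8,10}
So after constraint 2: D(V) = {3,4}

Answer: {3,4}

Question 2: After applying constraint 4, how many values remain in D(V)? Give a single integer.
Constraint 1 (W < X) on D(W)={4,5,6,10} D(X)={3,4,6,8,9,10}: W {4,5,6,10}->{4,5,6}; X {3,4,6,8,9,10}->{6,8,9,10}
Constraint 2 (V + W = Z) on D(V)={3,4,7} D(W)={4,5,6} D(Z)={3,6,7,8,10}: V {3,4,7}->{3,4}; Z {3,6,7,8,10}->{7,8,10}
Constraint 3 (X != Z) on D(X)={6,8,9,10} D(Z)={7,8,10}: no change
Constraint 4 (W < X) on D(W)={4,5,6} D(X)={6,8,9,10}: no change
So after constraint 4: D(V)={3,4}, size = 2

Answer: 2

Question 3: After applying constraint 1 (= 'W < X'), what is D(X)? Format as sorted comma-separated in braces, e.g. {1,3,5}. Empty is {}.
Answer: {6,8,9,10}

Derivation:
Constraint 1 (W < X) on D(W)={4,5,6,10} D(X)={3,4,6,8,9,10}: W {4,5,6,10}->{4,5,6}; X {3,4,6,8,9,10}->{6,8,9,10}
So after constraint 1: D(X) = {6,8,9,10}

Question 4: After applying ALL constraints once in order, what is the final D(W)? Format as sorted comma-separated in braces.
Constraint 1 (W < X) on D(W)={4,5,6,10} D(X)={3,4,6,8,9,10}: W {4,5,6,10}->{4,5,6}; X {3,4,6,8,9,10}->{6,8,9,10}
Constraint 2 (V + W = Z) on D(V)={3,4,7} D(W)={4,5,6} D(Z)={3,6,7,8,10}: V {3,4,7}->{3,4}; Z {3,6,7,8,10}->{7,8,10}
Constraint 3 (X != Z) on D(X)={6,8,9,10} D(Z)={7,8,10}: no change
Constraint 4 (W < X) on D(W)={4,5,6} D(X)={6,8,9,10}: no change
So after all 4 constraints: D(W) = {4,5,6}

Answer: {4,5,6}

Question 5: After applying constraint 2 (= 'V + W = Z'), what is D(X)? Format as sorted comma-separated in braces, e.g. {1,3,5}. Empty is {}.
Answer: {6,8,9,10}

Derivation:
Constraint 1 (W < X) on D(W)={4,5,6,10} D(X)={3,4,6,8,9,10}: W {4,5,6,10}->{4,5,6}; X {3,4,6,8,9,10}->{6,8,9,10}
Constraint 2 (V + W = Z) on D(V)={3,4,7} D(W)={4,5,6} D(Z)={3,6,7,8,10}: V {3,4,7}->{3,4}; Z {3,6,7,8,10}->{7,8,10}
So after constraint 2: D(X) = {6,8,9,10}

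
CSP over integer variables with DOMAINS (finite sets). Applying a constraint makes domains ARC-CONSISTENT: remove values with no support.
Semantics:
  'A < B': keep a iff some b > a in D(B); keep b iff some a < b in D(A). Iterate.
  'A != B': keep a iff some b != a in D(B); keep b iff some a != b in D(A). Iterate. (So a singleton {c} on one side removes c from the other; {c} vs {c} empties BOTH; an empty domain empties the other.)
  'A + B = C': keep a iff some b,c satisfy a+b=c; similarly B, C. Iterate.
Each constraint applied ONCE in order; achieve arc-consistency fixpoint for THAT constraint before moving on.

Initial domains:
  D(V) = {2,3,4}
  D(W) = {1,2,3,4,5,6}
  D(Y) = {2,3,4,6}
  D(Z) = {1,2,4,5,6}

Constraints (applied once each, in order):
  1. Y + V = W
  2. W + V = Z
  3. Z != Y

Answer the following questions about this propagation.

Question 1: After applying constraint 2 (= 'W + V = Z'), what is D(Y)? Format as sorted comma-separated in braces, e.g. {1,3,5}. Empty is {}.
Answer: {2,3,4}

Derivation:
Constraint 1 (Y + V = W) on D(Y)={2,3,4,6} D(V)={2,3,4} D(W)={1,2,3,4,5,6}: Y {2,3,4,6}->{2,3,4}; W {1,2,3,4,5,6}->{4,5,6}
Constraint 2 (W + V = Z) on D(W)={4,5,6} D(V)={2,3,4} D(Z)={1,2,4,5,6}: W {4,5,6}->{4}; V {2,3,4}->{2}; Z {1,2,4,5,6}->{6}
So after constraint 2: D(Y) = {2,3,4}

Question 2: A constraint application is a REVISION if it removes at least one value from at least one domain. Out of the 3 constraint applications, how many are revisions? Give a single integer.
Constraint 1 (Y + V = W) on D(Y)={2,3,4,6} D(V)={2,3,4} D(W)={1,2,3,4,5,6}: Y {2,3,4,6}->{2,3,4}; W {1,2,3,4,5,6}->{4,5,6} => REVISION
Constraint 2 (W + V = Z) on D(W)={4,5,6} D(V)={2,3,4} D(Z)={1,2,4,5,6}: W {4,5,6}->{4}; V {2,3,4}->{2}; Z {1,2,4,5,6}->{6} => REVISION
Constraint 3 (Z != Y) on D(Z)={6} D(Y)={2,3,4}: no change => not a revision
Total revisions = 2

Answer: 2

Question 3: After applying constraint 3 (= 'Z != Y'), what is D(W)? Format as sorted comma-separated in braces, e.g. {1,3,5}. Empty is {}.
Answer: {4}

Derivation:
Constraint 1 (Y + V = W) on D(Y)={2,3,4,6} D(V)={2,3,4} D(W)={1,2,3,4,5,6}: Y {2,3,4,6}->{2,3,4}; W {1,2,3,4,5,6}->{4,5,6}
Constraint 2 (W + V = Z) on D(W)={4,5,6} D(V)={2,3,4} D(Z)={1,2,4,5,6}: W {4,5,6}->{4}; V {2,3,4}->{2}; Z {1,2,4,5,6}->{6}
Constraint 3 (Z != Y) on D(Z)={6} D(Y)={2,3,4}: no change
So after constraint 3: D(W) = {4}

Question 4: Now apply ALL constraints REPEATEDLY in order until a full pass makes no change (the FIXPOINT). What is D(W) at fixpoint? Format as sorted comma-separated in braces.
Answer: {4}

Derivation:
pass 0 (initial): D(W)={1,2,3,4,5,6}
pass 1: V {2,3,4}->{2}; W {1,2,3,4,5,6}->{4}; Y {2,3,4,6}->{2,3,4}; Z {1,2,4,5,6}->{6}
pass 2: Y {2,3,4}->{2}
pass 3: no change
Fixpoint after 3 passes: D(W) = {4}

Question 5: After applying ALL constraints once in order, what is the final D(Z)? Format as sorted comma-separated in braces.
Answer: {6}

Derivation:
Constraint 1 (Y + V = W) on D(Y)={2,3,4,6} D(V)={2,3,4} D(W)={1,2,3,4,5,6}: Y {2,3,4,6}->{2,3,4}; W {1,2,3,4,5,6}->{4,5,6}
Constraint 2 (W + V = Z) on D(W)={4,5,6} D(V)={2,3,4} D(Z)={1,2,4,5,6}: W {4,5,6}->{4}; V {2,3,4}->{2}; Z {1,2,4,5,6}->{6}
Constraint 3 (Z != Y) on D(Z)={6} D(Y)={2,3,4}: no change
So after all 3 constraints: D(Z) = {6}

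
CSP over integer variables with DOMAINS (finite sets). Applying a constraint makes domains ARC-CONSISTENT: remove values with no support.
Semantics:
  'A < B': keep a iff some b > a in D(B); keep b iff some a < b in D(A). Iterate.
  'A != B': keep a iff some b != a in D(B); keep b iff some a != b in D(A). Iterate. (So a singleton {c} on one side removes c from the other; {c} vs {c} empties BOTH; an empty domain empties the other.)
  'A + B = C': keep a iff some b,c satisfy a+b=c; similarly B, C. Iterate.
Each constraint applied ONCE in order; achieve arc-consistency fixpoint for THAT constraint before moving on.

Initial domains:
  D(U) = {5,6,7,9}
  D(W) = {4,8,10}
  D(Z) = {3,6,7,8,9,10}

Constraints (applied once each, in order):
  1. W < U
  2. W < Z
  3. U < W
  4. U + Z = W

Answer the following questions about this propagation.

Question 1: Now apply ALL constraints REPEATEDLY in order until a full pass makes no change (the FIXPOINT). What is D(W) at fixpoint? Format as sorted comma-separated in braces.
Answer: {}

Derivation:
pass 0 (initial): D(W)={4,8,10}
pass 1: U {5,6,7,9}->{}; W {4,8,10}->{}; Z {3,6,7,8,9,10}->{}
pass 2: no change
Fixpoint after 2 passes: D(W) = {}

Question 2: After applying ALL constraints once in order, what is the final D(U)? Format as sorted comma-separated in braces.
Answer: {}

Derivation:
Constraint 1 (W < U) on D(W)={4,8,10} D(U)={5,6,7,9}: W {4,8,10}->{4,8}
Constraint 2 (W < Z) on D(W)={4,8} D(Z)={3,6,7,8,9,10}: Z {3,6,7,8,9,10}->{6,7,8,9,10}
Constraint 3 (U < W) on D(U)={5,6,7,9} D(W)={4,8}: U {5,6,7,9}->{5,6,7}; W {4,8}->{8}
Constraint 4 (U + Z = W) on D(U)={5,6,7} D(Z)={6,7,8,9,10} D(W)={8}: U {5,6,7}->{}; Z {6,7,8,9,10}->{}; W {8}->{}
So after all 4 constraints: D(U) = {}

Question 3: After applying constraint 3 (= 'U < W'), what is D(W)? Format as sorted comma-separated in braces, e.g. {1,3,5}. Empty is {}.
Constraint 1 (W < U) on D(W)={4,8,10} D(U)={5,6,7,9}: W {4,8,10}->{4,8}
Constraint 2 (W < Z) on D(W)={4,8} D(Z)={3,6,7,8,9,10}: Z {3,6,7,8,9,10}->{6,7,8,9,10}
Constraint 3 (U < W) on D(U)={5,6,7,9} D(W)={4,8}: U {5,6,7,9}->{5,6,7}; W {4,8}->{8}
So after constraint 3: D(W) = {8}

Answer: {8}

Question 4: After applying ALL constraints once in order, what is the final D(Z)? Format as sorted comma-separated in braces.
Constraint 1 (W < U) on D(W)={4,8,10} D(U)={5,6,7,9}: W {4,8,10}->{4,8}
Constraint 2 (W < Z) on D(W)={4,8} D(Z)={3,6,7,8,9,10}: Z {3,6,7,8,9,10}->{6,7,8,9,10}
Constraint 3 (U < W) on D(U)={5,6,7,9} D(W)={4,8}: U {5,6,7,9}->{5,6,7}; W {4,8}->{8}
Constraint 4 (U + Z = W) on D(U)={5,6,7} D(Z)={6,7,8,9,10} D(W)={8}: U {5,6,7}->{}; Z {6,7,8,9,10}->{}; W {8}->{}
So after all 4 constraints: D(Z) = {}

Answer: {}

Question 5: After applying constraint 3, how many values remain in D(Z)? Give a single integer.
Answer: 5

Derivation:
Constraint 1 (W < U) on D(W)={4,8,10} D(U)={5,6,7,9}: W {4,8,10}->{4,8}
Constraint 2 (W < Z) on D(W)={4,8} D(Z)={3,6,7,8,9,10}: Z {3,6,7,8,9,10}->{6,7,8,9,10}
Constraint 3 (U < W) on D(U)={5,6,7,9} D(W)={4,8}: U {5,6,7,9}->{5,6,7}; W {4,8}->{8}
So after constraint 3: D(Z)={6,7,8,9,10}, size = 5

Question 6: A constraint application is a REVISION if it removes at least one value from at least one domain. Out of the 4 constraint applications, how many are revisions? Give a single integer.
Answer: 4

Derivation:
Constraint 1 (W < U) on D(W)={4,8,10} D(U)={5,6,7,9}: W {4,8,10}->{4,8} => REVISION
Constraint 2 (W < Z) on D(W)={4,8} D(Z)={3,6,7,8,9,10}: Z {3,6,7,8,9,10}->{6,7,8,9,10} => REVISION
Constraint 3 (U < W) on D(U)={5,6,7,9} D(W)={4,8}: U {5,6,7,9}->{5,6,7}; W {4,8}->{8} => REVISION
Constraint 4 (U + Z = W) on D(U)={5,6,7} D(Z)={6,7,8,9,10} D(W)={8}: U {5,6,7}->{}; Z {6,7,8,9,10}->{}; W {8}->{} => REVISION
Total revisions = 4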